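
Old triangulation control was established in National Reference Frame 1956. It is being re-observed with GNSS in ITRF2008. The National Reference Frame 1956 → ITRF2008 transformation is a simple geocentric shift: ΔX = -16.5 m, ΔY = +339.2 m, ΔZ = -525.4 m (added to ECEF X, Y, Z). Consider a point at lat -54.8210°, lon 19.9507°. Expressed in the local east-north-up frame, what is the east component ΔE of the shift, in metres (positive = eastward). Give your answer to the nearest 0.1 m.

ΔE = 324.5 m

At φ = -54.8210°, λ = 19.9507°: sin φ = -0.817356, cos φ = 0.576133, sin λ = 0.341211, cos λ = 0.939987.
ΔE = −sin λ·ΔX + cos λ·ΔY = −(0.341211)·(-16.5) + (0.939987)·(339.2) = 324.47 m.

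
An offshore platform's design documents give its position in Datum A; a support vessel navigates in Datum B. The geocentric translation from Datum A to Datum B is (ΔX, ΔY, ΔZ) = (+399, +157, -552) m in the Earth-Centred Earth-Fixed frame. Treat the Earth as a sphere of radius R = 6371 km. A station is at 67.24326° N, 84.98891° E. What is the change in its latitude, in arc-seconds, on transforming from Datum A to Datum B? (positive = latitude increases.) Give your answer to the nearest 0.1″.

sin φ = 0.922155, cos φ = 0.386819, sin λ = 0.996178, cos λ = 0.087349.
North component: ΔN = −sin φ cos λ·ΔX − sin φ sin λ·ΔY + cos φ·ΔZ = −(0.922155)(0.087349)(399) − (0.922155)(0.996178)(157) + (0.386819)(-552) = -389.89 m.
1° of latitude spans πR/180 = 111195 m, so Δφ = -389.89 / 111195 × 3600 = -12.623″.

Δφ = -12.6″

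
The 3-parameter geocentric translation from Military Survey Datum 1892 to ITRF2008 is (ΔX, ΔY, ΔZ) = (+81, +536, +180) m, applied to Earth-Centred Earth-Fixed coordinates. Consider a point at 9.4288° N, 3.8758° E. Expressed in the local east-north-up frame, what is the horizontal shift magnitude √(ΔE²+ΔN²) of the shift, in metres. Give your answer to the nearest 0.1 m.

The local east axis at (φ, λ) is (−sin λ, cos λ, 0), so ΔE = −sin(3.8758°)·81 + cos(3.8758°)·536 = 529.30 m.
The local north axis is (−sin φ cos λ, −sin φ sin λ, cos φ), giving ΔN = -13.239 − 5.935 + 177.568 = 158.39 m.
Horizontal magnitude = √(ΔE² + ΔN²) = √(529.30² + 158.39²) = 552.49 m.

552.5 m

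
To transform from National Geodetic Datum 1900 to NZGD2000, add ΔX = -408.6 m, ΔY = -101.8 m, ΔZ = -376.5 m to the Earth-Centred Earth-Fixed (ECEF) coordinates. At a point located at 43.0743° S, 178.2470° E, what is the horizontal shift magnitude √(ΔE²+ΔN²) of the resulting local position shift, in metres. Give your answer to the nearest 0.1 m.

The local east axis at (φ, λ) is (−sin λ, cos λ, 0), so ΔE = −sin(178.2470°)·(-408.6) + cos(178.2470°)·(-101.8) = 114.25 m.
The local north axis is (−sin φ cos λ, −sin φ sin λ, cos φ), giving ΔN = 278.921 − 2.127 − 275.021 = 1.77 m.
Horizontal magnitude = √(ΔE² + ΔN²) = √(114.25² + 1.77²) = 114.27 m.

114.3 m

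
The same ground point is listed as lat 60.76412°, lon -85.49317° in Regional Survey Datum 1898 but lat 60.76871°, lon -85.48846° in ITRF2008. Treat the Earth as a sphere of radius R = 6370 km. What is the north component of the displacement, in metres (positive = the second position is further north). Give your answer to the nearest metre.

Δφ = 60.76871° − 60.76412° = +0.00459°; Δλ = -85.48846° − -85.49317° = +0.00471°.
1° along a meridian = πR/180 = 111177 m.
ΔN = Δφ × 111177 = 510.3 m; ΔE = Δλ × 111177 × cos(60.76412°) = +0.00471 × 111177 × 0.488406 = 255.8 m.

ΔN = 510 m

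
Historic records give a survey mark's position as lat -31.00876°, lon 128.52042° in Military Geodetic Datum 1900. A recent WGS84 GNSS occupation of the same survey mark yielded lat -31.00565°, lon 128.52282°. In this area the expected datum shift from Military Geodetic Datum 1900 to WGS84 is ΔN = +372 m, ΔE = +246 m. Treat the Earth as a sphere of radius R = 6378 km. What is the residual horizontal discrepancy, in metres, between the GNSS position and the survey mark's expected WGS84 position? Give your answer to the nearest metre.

Observed coordinate differences: Δφ = +0.00311°, Δλ = +0.00240°.
Converting to metres (1° lat = 111317 m, cos φ = 0.857089): observed ΔN = 346.2 m, observed ΔE = 229.0 m.
Subtracting the expected shift leaves a residual of 346.2 − (372) = -25.8 m north and 229.0 − (246) = -17.0 m east.
Residual distance = √((-25.8)² + (-17.0)²) = 30.9 m.

31 m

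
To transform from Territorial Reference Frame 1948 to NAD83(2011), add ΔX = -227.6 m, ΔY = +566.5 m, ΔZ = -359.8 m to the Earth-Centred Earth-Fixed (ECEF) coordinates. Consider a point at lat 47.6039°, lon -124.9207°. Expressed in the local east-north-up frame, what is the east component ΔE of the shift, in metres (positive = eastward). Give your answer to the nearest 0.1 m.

The local east axis at (φ, λ) is (−sin λ, cos λ, 0), so ΔE = −sin(-124.9207°)·(-227.6) + cos(-124.9207°)·566.5 = -510.91 m.

ΔE = -510.9 m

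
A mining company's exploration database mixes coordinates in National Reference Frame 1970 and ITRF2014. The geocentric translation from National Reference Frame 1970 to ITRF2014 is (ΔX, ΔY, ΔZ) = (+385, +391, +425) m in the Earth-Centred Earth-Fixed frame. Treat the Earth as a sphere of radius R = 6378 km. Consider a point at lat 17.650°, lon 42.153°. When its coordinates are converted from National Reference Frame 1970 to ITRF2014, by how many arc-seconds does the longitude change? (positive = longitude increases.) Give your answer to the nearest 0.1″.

Δλ = 1.1″

sin φ = 0.303202, cos φ = 0.952926, sin λ = 0.671113, cos λ = 0.741355.
East component: ΔE = −sin λ·ΔX + cos λ·ΔY = −(0.671113)(385) + (0.741355)(391) = 31.49 m.
1° of latitude spans πR/180 = 111317 m; at latitude φ, 1° of longitude spans that × cos φ = 106077.0 m, so Δλ = 31.49 / 106077.0 × 3600 = 1.069″.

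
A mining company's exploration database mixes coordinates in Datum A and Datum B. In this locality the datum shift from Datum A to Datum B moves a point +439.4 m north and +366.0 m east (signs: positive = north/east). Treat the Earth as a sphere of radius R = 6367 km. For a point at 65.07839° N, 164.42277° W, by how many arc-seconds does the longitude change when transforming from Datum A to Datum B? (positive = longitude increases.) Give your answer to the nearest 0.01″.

Δλ = 28.14″

At latitude 65.07839°, cos φ = 0.421378.
One radian of longitude at latitude φ spans R cos φ, so Δλ = ΔE / (R cos φ) = 366.0 / (6367000 × 0.421378) = 1.3642e-04 rad = 28.138″.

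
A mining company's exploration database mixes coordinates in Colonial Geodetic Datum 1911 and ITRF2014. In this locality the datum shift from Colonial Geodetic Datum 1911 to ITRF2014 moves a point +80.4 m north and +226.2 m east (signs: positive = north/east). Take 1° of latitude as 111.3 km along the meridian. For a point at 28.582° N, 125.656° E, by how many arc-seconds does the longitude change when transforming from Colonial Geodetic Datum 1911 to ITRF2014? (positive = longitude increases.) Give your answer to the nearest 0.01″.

At latitude 28.582°, cos φ = 0.878133.
1° of longitude at this latitude = 111.3 × cos φ = 97.74 km, so Δλ = 226.2 / 97736.2 = 0.0023144° = 8.332″.

Δλ = 8.33″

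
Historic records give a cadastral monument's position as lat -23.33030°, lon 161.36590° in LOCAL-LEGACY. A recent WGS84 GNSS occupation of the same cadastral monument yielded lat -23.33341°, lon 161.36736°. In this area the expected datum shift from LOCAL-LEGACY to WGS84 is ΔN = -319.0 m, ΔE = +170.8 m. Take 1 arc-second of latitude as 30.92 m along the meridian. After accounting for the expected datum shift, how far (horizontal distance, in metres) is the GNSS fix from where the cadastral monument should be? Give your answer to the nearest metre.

Observed coordinate differences: Δφ = -0.00311°, Δλ = +0.00146°.
Converting to metres (1° lat = 111312 m, cos φ = 0.918237): observed ΔN = -346.2 m, observed ΔE = 149.2 m.
Subtracting the expected shift leaves a residual of -346.2 − (-319.0) = -27.2 m north and 149.2 − (170.8) = -21.6 m east.
Residual distance = √((-27.2)² + (-21.6)²) = 34.7 m.

35 m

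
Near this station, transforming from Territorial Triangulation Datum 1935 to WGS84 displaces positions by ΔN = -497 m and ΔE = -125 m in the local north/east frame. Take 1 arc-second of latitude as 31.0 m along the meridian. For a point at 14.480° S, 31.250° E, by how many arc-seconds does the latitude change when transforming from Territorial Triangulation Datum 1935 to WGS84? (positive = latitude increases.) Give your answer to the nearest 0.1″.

Δφ = -16.0″

1″ of latitude = 31.00 m, so Δφ = -497.0 / 31.00 = -16.032″.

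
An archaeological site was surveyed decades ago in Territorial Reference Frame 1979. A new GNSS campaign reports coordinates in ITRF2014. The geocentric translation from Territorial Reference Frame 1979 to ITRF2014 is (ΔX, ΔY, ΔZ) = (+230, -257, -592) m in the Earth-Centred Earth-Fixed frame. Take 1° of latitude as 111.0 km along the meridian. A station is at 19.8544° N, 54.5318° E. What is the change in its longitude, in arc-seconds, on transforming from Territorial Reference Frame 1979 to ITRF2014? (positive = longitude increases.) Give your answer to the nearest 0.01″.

sin φ = 0.339631, cos φ = 0.940559, sin λ = 0.814438, cos λ = 0.580251.
East component: ΔE = −sin λ·ΔX + cos λ·ΔY = −(0.814438)(230) + (0.580251)(-257) = -336.45 m.
1° of latitude spans 111000 m; at latitude φ, 1° of longitude spans that × cos φ = 104402.0 m, so Δλ = -336.45 / 104402.0 × 3600 = -11.601″.

Δλ = -11.60″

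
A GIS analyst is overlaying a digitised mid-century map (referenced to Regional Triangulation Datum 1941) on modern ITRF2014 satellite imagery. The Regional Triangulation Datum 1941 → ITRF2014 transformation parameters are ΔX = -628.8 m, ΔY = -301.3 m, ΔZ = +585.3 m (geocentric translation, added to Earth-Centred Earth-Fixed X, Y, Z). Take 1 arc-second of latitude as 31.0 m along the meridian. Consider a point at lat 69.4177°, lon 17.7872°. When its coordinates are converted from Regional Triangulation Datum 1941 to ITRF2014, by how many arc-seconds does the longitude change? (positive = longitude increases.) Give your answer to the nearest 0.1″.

Δλ = -8.7″

sin φ = 0.936168, cos φ = 0.351552, sin λ = 0.305483, cos λ = 0.952198.
East component: ΔE = −sin λ·ΔX + cos λ·ΔY = −(0.305483)(-628.8) + (0.952198)(-301.3) = -94.81 m.
1° of latitude spans 3600 × 31.00 = 111600 m; at latitude φ, 1° of longitude spans that × cos φ = 39233.3 m, so Δλ = -94.81 / 39233.3 × 3600 = -8.700″.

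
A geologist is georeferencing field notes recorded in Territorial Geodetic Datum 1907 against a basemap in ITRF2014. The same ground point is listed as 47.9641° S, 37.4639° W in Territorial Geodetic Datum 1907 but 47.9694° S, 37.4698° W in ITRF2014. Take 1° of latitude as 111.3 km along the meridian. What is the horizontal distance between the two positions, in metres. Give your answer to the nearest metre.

Δφ = -47.9694° − -47.9641° = -0.0053°; Δλ = -37.4698° − -37.4639° = -0.0059°.
ΔN = Δφ × 111300 = -589.9 m; ΔE = Δλ × 111300 × cos(-47.9641°) = -0.0059 × 111300 × 0.669596 = -439.7 m.
Distance = √(ΔE² + ΔN²) = √((-439.7)² + (-589.9)²) = 735.7 m.

736 m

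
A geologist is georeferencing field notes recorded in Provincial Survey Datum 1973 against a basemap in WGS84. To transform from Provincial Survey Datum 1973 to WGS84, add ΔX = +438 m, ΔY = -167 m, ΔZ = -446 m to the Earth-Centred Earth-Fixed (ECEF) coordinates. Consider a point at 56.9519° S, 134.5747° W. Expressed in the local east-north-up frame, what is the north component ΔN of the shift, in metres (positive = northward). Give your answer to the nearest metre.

ΔN = -401 m

At φ = -56.9519°, λ = -134.5747°: sin φ = -0.838213, cos φ = 0.545343, sin λ = -0.712336, cos λ = -0.701839.
ΔN = −sin φ cos λ·ΔX − sin φ sin λ·ΔY + cos φ·ΔZ = −(-0.838213)(-0.701839)(438) − (-0.838213)(-0.712336)(-167) + (0.545343)(-446) = -401.18 m.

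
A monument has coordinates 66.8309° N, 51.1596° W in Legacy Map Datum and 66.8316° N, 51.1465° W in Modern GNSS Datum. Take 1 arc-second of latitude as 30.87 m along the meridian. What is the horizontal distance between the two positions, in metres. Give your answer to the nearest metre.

578 m

Δφ = 66.8316° − 66.8309° = +0.0007°; Δλ = -51.1465° − -51.1596° = +0.0131°.
1° of latitude = 3600 × 30.87 = 111132 m.
ΔN = Δφ × 111132 = 77.8 m; ΔE = Δλ × 111132 × cos(66.8309°) = +0.0131 × 111132 × 0.393446 = 572.8 m.
Distance = √(ΔE² + ΔN²) = √(572.8² + 77.8²) = 578.0 m.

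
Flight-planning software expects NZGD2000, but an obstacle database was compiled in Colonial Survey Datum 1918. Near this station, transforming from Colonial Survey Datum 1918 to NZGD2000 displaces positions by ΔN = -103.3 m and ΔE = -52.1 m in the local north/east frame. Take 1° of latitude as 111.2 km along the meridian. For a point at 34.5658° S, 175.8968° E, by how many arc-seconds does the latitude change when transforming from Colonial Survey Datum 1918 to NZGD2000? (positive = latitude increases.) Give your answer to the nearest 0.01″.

Δφ = -3.34″

1° of latitude = 111.2 km, so Δφ = -103.3 / 111200 = -0.0009290° = -3.344″.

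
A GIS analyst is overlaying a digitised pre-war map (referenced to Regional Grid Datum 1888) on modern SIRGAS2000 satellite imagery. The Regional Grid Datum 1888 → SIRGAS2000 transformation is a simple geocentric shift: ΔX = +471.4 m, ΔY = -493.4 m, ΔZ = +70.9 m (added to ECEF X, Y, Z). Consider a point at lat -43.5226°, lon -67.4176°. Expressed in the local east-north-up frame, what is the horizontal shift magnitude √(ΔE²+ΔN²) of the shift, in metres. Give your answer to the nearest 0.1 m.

The local east axis at (φ, λ) is (−sin λ, cos λ, 0), so ΔE = −sin(-67.4176°)·471.4 + cos(-67.4176°)·(-493.4) = 245.79 m.
The local north axis is (−sin φ cos λ, −sin φ sin λ, cos φ), giving ΔN = 124.660 + 313.724 + 51.410 = 489.79 m.
Horizontal magnitude = √(ΔE² + ΔN²) = √(245.79² + 489.79²) = 548.00 m.

548.0 m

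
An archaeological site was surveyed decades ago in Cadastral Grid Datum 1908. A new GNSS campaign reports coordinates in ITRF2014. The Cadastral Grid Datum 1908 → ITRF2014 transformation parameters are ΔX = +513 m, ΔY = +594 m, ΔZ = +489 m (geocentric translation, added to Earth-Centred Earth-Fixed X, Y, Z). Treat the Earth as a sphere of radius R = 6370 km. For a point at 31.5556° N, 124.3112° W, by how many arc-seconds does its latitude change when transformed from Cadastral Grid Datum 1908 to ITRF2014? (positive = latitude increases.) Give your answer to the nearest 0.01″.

sin φ = 0.523326, cos φ = 0.852133, sin λ = -0.825988, cos λ = -0.563688.
North component: ΔN = −sin φ cos λ·ΔX − sin φ sin λ·ΔY + cos φ·ΔZ = −(0.523326)(-0.563688)(513) − (0.523326)(-0.825988)(594) + (0.852133)(489) = 824.79 m.
1° of latitude spans πR/180 = 111177 m, so Δφ = 824.79 / 111177 × 3600 = 26.707″.

Δφ = 26.71″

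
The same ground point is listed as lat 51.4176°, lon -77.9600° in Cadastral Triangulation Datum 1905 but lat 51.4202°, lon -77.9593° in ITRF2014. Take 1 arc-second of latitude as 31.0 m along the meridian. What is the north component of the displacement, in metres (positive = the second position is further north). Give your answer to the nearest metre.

Δφ = 51.4202° − 51.4176° = +0.0026°; Δλ = -77.9593° − -77.9600° = +0.0007°.
1° of latitude = 3600 × 31.00 = 111600 m.
ΔN = Δφ × 111600 = 290.2 m; ΔE = Δλ × 111600 × cos(51.4176°) = +0.0007 × 111600 × 0.623640 = 48.7 m.

ΔN = 290 m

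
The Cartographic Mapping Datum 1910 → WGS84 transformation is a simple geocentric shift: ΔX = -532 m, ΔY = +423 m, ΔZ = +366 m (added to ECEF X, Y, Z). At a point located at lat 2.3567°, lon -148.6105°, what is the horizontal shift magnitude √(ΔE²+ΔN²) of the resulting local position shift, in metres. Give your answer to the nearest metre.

731 m

The local east axis at (φ, λ) is (−sin λ, cos λ, 0), so ΔE = −sin(-148.6105°)·(-532) + cos(-148.6105°)·423 = -638.19 m.
The local north axis is (−sin φ cos λ, −sin φ sin λ, cos φ), giving ΔN = -18.674 + 9.060 + 365.690 = 356.08 m.
Horizontal magnitude = √(ΔE² + ΔN²) = √((-638.19)² + 356.08²) = 730.80 m.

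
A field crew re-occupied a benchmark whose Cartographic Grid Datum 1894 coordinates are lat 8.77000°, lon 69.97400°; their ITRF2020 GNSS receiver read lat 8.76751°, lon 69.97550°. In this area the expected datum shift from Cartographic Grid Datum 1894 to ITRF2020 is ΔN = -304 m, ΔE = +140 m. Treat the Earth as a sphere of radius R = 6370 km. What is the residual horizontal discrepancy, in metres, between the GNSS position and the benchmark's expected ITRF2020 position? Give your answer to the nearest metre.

Observed coordinate differences: Δφ = -0.00249°, Δλ = +0.00150°.
Converting to metres (1° lat = 111177 m, cos φ = 0.988308): observed ΔN = -276.8 m, observed ΔE = 164.8 m.
Subtracting the expected shift leaves a residual of -276.8 − (-304) = 27.2 m north and 164.8 − (140) = 24.8 m east.
Residual distance = √(27.2² + 24.8²) = 36.8 m.

37 m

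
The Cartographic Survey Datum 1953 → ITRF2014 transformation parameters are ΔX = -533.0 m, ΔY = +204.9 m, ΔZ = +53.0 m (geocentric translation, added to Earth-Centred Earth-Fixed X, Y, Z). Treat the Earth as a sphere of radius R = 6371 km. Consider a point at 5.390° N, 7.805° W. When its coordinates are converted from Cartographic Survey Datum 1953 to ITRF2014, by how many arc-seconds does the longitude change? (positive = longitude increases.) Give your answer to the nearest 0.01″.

Δλ = 4.25″

sin φ = 0.093935, cos φ = 0.995578, sin λ = -0.135802, cos λ = 0.990736.
East component: ΔE = −sin λ·ΔX + cos λ·ΔY = −(-0.135802)(-533.0) + (0.990736)(204.9) = 130.62 m.
1° of latitude spans πR/180 = 111195 m; at latitude φ, 1° of longitude spans that × cos φ = 110703.3 m, so Δλ = 130.62 / 110703.3 × 3600 = 4.248″.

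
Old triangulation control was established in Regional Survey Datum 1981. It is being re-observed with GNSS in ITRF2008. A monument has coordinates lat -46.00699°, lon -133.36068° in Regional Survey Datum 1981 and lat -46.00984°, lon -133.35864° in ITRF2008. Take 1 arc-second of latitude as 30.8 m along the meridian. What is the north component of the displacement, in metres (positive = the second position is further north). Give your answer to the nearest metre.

ΔN = -316 m

Δφ = -46.00984° − -46.00699° = -0.00285°; Δλ = -133.35864° − -133.36068° = +0.00204°.
1° of latitude = 3600 × 30.80 = 110880 m.
ΔN = Δφ × 110880 = -316.0 m; ΔE = Δλ × 110880 × cos(-46.00699°) = +0.00204 × 110880 × 0.694571 = 157.1 m.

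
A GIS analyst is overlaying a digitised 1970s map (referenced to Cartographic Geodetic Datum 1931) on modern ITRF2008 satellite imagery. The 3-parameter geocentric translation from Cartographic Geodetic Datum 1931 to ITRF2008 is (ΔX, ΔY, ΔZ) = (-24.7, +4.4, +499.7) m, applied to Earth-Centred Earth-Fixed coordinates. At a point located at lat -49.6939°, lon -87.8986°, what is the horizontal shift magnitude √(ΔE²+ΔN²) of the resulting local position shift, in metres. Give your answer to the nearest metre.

The local east axis at (φ, λ) is (−sin λ, cos λ, 0), so ΔE = −sin(-87.8986°)·(-24.7) + cos(-87.8986°)·4.4 = -24.52 m.
The local north axis is (−sin φ cos λ, −sin φ sin λ, cos φ), giving ΔN = -0.691 − 3.353 + 323.241 = 319.20 m.
Horizontal magnitude = √(ΔE² + ΔN²) = √((-24.52)² + 319.20²) = 320.14 m.

320 m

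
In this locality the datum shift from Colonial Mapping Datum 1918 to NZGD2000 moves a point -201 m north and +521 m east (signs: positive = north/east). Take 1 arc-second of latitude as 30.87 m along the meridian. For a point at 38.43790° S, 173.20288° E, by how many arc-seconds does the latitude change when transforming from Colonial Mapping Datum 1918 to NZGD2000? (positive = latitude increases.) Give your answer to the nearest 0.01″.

1″ of latitude = 30.87 m, so Δφ = -201.0 / 30.87 = -6.511″.

Δφ = -6.51″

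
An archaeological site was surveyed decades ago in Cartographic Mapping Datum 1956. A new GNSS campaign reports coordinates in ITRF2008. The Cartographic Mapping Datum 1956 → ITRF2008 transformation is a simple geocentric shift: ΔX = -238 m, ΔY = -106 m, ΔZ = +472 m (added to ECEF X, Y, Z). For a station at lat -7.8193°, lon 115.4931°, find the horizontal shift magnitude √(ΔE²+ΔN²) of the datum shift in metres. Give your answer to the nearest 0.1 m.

At φ = -7.8193°, λ = 115.4931°: sin φ = -0.136049, cos φ = 0.990702, sin λ = 0.902637, cos λ = -0.430402.
ΔE = −sin λ·ΔX + cos λ·ΔY = −(0.902637)·(-238) + (-0.430402)·(-106) = 260.45 m.
ΔN = −sin φ cos λ·ΔX − sin φ sin λ·ΔY + cos φ·ΔZ = −(-0.136049)(-0.430402)(-238) − (-0.136049)(0.902637)(-106) + (0.990702)(472) = 468.53 m.
Horizontal magnitude = √(ΔE² + ΔN²) = √(260.45² + 468.53²) = 536.06 m.

536.1 m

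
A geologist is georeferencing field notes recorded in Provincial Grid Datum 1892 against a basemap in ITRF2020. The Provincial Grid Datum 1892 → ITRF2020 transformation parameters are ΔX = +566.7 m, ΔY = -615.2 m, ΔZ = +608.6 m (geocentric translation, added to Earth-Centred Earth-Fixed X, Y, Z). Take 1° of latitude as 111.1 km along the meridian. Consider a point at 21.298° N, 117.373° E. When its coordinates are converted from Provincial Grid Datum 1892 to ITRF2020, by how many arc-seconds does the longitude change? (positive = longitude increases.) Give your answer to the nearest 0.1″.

Δλ = -7.7″

sin φ = 0.363219, cos φ = 0.931704, sin λ = 0.888032, cos λ = -0.459781.
East component: ΔE = −sin λ·ΔX + cos λ·ΔY = −(0.888032)(566.7) + (-0.459781)(-615.2) = -220.39 m.
1° of latitude spans 111100 m; at latitude φ, 1° of longitude spans that × cos φ = 103512.3 m, so Δλ = -220.39 / 103512.3 × 3600 = -7.665″.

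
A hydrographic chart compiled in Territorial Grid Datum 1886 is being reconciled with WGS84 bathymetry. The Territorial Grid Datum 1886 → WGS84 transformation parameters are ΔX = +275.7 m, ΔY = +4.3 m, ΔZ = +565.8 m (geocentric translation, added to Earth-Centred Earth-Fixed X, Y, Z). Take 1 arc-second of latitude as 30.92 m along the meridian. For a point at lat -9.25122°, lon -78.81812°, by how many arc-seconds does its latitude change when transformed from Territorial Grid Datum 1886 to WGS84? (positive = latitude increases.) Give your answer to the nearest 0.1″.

Δφ = 18.3″

sin φ = -0.160764, cos φ = 0.986993, sin λ = -0.981017, cos λ = 0.193924.
North component: ΔN = −sin φ cos λ·ΔX − sin φ sin λ·ΔY + cos φ·ΔZ = −(-0.160764)(0.193924)(275.7) − (-0.160764)(-0.981017)(4.3) + (0.986993)(565.8) = 566.36 m.
1° of latitude spans 3600 × 30.92 = 111312 m, so Δφ = 566.36 / 111312 × 3600 = 18.317″.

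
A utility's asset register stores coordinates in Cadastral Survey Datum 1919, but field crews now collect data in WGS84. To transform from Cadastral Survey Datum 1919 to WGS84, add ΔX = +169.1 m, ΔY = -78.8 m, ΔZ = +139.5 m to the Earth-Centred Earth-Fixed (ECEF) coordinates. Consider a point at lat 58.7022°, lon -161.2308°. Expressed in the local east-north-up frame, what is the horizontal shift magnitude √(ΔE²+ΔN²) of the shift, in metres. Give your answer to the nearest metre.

228 m

At φ = 58.7022°, λ = -161.2308°: sin φ = 0.854479, cos φ = 0.519486, sin λ = -0.321757, cos λ = -0.946822.
ΔE = −sin λ·ΔX + cos λ·ΔY = −(-0.321757)·(169.1) + (-0.946822)·(-78.8) = 129.02 m.
ΔN = −sin φ cos λ·ΔX − sin φ sin λ·ΔY + cos φ·ΔZ = −(0.854479)(-0.946822)(169.1) − (0.854479)(-0.321757)(-78.8) + (0.519486)(139.5) = 187.61 m.
Horizontal magnitude = √(ΔE² + ΔN²) = √(129.02² + 187.61²) = 227.69 m.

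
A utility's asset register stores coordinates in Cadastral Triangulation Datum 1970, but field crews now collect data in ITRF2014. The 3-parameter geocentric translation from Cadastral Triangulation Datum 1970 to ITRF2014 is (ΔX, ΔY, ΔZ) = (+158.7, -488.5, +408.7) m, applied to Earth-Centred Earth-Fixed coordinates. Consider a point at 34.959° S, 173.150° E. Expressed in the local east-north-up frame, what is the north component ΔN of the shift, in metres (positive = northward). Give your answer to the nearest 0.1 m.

The local north axis is (−sin φ cos λ, −sin φ sin λ, cos φ), giving ΔN = -90.284 − 33.384 + 334.955 = 211.29 m.

ΔN = 211.3 m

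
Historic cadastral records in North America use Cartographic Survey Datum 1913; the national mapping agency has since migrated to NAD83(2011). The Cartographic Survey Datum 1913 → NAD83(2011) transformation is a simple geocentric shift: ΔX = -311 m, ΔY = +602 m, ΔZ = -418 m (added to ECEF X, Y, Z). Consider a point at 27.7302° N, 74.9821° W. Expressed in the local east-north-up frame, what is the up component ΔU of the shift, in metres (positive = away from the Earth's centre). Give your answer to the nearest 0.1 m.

ΔU = -780.5 m

At φ = 27.7302°, λ = -74.9821°: sin φ = 0.465309, cos φ = 0.885148, sin λ = -0.965845, cos λ = 0.259121.
ΔU = cos φ cos λ·ΔX + cos φ sin λ·ΔY + sin φ·ΔZ = (0.885148)(0.259121)(-311) + (0.885148)(-0.965845)(602) + (0.465309)(-418) = -780.49 m.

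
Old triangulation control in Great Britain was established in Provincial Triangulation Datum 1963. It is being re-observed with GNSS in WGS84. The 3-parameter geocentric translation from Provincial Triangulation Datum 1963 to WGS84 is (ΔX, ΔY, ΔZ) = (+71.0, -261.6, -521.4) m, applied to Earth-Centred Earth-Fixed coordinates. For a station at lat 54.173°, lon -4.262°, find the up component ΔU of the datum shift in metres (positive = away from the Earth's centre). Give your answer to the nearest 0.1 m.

ΔU = -369.9 m

At φ = 54.173°, λ = -4.262°: sin φ = 0.810788, cos φ = 0.585340, sin λ = -0.074317, cos λ = 0.997235.
ΔU = cos φ cos λ·ΔX + cos φ sin λ·ΔY + sin φ·ΔZ = (0.585340)(0.997235)(71.0) + (0.585340)(-0.074317)(-261.6) + (0.810788)(-521.4) = -369.92 m.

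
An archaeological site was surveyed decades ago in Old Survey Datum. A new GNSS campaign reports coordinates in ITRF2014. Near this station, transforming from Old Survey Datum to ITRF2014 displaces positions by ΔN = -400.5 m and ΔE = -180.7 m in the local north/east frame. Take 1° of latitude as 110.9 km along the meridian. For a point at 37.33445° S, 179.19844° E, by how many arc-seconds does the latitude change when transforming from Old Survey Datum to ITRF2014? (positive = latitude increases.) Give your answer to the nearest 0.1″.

Δφ = -13.0″

1° of latitude = 110.9 km, so Δφ = -400.5 / 110900 = -0.0036114° = -13.001″.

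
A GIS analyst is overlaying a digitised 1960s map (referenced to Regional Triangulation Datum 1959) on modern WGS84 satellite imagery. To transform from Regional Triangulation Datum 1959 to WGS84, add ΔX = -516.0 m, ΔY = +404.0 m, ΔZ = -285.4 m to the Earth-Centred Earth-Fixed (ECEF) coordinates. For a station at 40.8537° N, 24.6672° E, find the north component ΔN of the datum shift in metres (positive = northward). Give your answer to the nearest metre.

ΔN = -19 m

At φ = 40.8537°, λ = 24.6672°: sin φ = 0.654130, cos φ = 0.756382, sin λ = 0.417347, cos λ = 0.908747.
ΔN = −sin φ cos λ·ΔX − sin φ sin λ·ΔY + cos φ·ΔZ = −(0.654130)(0.908747)(-516.0) − (0.654130)(0.417347)(404.0) + (0.756382)(-285.4) = -19.43 m.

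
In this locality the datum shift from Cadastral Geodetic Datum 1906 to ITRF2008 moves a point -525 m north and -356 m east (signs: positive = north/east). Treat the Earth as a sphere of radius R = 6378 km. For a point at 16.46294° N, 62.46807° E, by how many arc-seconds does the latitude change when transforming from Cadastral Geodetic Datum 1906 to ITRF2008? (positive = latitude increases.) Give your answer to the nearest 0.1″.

Δφ = -17.0″

On a sphere of radius R, 1 rad of latitude = R, so Δφ = ΔN / R = -525.0 / 6378000 = -8.2314e-05 rad = -16.979″.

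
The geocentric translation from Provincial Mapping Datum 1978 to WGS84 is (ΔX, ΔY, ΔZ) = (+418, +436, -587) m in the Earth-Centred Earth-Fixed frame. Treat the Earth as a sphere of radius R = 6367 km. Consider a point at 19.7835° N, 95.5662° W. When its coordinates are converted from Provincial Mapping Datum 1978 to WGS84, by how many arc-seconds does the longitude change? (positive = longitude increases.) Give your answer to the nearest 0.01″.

sin φ = 0.338467, cos φ = 0.940978, sin λ = -0.995285, cos λ = -0.096996.
East component: ΔE = −sin λ·ΔX + cos λ·ΔY = −(-0.995285)(418) + (-0.096996)(436) = 373.74 m.
1° of latitude spans πR/180 = 111125 m; at latitude φ, 1° of longitude spans that × cos φ = 104566.3 m, so Δλ = 373.74 / 104566.3 × 3600 = 12.867″.

Δλ = 12.87″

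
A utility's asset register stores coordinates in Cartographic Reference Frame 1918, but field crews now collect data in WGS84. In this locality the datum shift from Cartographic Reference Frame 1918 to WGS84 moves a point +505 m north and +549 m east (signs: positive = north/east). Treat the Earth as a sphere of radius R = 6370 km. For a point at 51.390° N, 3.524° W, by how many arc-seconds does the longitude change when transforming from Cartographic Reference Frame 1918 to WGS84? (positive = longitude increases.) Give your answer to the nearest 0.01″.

Δλ = 28.49″

At latitude 51.390°, cos φ = 0.624016.
One radian of longitude at latitude φ spans R cos φ, so Δλ = ΔE / (R cos φ) = 549.0 / (6370000 × 0.624016) = 1.3811e-04 rad = 28.488″.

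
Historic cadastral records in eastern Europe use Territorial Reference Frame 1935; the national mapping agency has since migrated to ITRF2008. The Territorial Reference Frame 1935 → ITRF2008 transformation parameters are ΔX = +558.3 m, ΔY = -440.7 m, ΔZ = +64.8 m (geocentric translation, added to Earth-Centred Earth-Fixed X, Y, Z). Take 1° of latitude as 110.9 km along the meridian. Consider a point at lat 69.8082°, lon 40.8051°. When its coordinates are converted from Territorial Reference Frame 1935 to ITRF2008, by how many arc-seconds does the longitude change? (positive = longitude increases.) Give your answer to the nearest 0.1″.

sin φ = 0.938542, cos φ = 0.345164, sin λ = 0.653488, cos λ = 0.756937.
East component: ΔE = −sin λ·ΔX + cos λ·ΔY = −(0.653488)(558.3) + (0.756937)(-440.7) = -698.42 m.
1° of latitude spans 110900 m; at latitude φ, 1° of longitude spans that × cos φ = 38278.7 m, so Δλ = -698.42 / 38278.7 × 3600 = -65.685″.

Δλ = -65.7″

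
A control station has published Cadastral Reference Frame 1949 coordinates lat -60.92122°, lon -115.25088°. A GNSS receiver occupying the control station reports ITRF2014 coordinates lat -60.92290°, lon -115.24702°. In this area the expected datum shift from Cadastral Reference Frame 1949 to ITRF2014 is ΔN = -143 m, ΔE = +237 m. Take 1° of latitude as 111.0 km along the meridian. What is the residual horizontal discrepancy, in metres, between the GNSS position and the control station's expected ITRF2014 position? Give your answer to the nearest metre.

52 m

Observed coordinate differences: Δφ = -0.00168°, Δλ = +0.00386°.
Converting to metres (1° lat = 111000 m, cos φ = 0.486012): observed ΔN = -186.5 m, observed ΔE = 208.2 m.
Subtracting the expected shift leaves a residual of -186.5 − (-143) = -43.5 m north and 208.2 − (237) = -28.8 m east.
Residual distance = √((-43.5)² + (-28.8)²) = 52.1 m.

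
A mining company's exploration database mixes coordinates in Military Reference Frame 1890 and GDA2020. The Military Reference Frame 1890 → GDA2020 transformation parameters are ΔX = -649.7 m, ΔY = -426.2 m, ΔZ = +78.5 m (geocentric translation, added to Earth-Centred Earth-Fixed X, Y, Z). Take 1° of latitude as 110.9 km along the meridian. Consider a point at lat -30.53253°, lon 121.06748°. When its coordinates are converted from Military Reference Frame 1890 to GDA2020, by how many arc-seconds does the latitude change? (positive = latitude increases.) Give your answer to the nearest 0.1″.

sin φ = -0.508027, cos φ = 0.861341, sin λ = 0.856560, cos λ = -0.516047.
North component: ΔN = −sin φ cos λ·ΔX − sin φ sin λ·ΔY + cos φ·ΔZ = −(-0.508027)(-0.516047)(-649.7) − (-0.508027)(0.856560)(-426.2) + (0.861341)(78.5) = 52.48 m.
1° of latitude spans 110900 m, so Δφ = 52.48 / 110900 × 3600 = 1.704″.

Δφ = 1.7″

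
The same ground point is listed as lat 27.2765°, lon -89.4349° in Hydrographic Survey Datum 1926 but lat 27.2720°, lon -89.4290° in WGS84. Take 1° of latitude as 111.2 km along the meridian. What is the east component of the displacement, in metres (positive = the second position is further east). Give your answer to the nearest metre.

ΔE = 583 m

Δφ = 27.2720° − 27.2765° = -0.0045°; Δλ = -89.4290° − -89.4349° = +0.0059°.
ΔN = Δφ × 111200 = -500.4 m; ΔE = Δλ × 111200 × cos(27.2765°) = +0.0059 × 111200 × 0.888805 = 583.1 m.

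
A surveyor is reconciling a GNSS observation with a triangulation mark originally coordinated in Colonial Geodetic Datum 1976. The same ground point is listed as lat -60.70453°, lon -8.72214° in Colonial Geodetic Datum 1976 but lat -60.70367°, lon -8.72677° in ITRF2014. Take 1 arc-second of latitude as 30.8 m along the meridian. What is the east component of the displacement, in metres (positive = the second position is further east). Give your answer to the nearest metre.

Δφ = -60.70367° − -60.70453° = +0.00086°; Δλ = -8.72677° − -8.72214° = -0.00463°.
1° of latitude = 3600 × 30.80 = 110880 m.
ΔN = Δφ × 110880 = 95.4 m; ΔE = Δλ × 110880 × cos(-60.70453°) = -0.00463 × 110880 × 0.489314 = -251.2 m.

ΔE = -251 m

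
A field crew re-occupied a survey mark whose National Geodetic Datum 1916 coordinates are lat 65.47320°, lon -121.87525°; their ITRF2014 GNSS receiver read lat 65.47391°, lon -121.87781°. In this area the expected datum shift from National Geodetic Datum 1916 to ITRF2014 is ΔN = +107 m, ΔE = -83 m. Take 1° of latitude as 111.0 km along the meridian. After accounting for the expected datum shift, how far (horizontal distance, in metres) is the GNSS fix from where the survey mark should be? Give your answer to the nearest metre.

Observed coordinate differences: Δφ = +0.00071°, Δλ = -0.00256°.
Converting to metres (1° lat = 111000 m, cos φ = 0.415119): observed ΔN = 78.8 m, observed ΔE = -118.0 m.
Subtracting the expected shift leaves a residual of 78.8 − (107) = -28.2 m north and -118.0 − (-83) = -35.0 m east.
Residual distance = √((-28.2)² + (-35.0)²) = 44.9 m.

45 m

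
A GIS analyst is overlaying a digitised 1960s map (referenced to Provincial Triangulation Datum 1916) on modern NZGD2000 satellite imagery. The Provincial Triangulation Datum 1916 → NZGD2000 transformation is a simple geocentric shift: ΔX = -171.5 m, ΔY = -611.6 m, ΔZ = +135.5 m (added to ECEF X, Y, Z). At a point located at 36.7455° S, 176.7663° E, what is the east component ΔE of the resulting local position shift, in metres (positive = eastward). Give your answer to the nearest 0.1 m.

At φ = -36.7455°, λ = 176.7663°: sin φ = -0.598262, cos φ = 0.801301, sin λ = 0.056409, cos λ = -0.998408.
ΔE = −sin λ·ΔX + cos λ·ΔY = −(0.056409)·(-171.5) + (-0.998408)·(-611.6) = 620.30 m.

ΔE = 620.3 m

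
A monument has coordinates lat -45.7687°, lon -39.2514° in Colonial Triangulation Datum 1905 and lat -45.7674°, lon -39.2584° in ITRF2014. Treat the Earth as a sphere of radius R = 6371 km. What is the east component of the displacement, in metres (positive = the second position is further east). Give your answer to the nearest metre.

ΔE = -543 m

Δφ = -45.7674° − -45.7687° = +0.0013°; Δλ = -39.2584° − -39.2514° = -0.0070°.
1° along a meridian = πR/180 = 111195 m.
ΔN = Δφ × 111195 = 144.6 m; ΔE = Δλ × 111195 × cos(-45.7687°) = -0.0070 × 111195 × 0.697557 = -543.0 m.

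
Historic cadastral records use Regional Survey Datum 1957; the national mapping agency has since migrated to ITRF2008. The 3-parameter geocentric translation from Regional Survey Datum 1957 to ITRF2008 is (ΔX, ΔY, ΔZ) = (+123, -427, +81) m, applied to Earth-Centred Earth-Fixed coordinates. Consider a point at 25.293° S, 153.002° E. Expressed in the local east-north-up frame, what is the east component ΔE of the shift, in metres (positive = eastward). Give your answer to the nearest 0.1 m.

ΔE = 324.6 m

At φ = -25.293°, λ = 153.002°: sin φ = -0.427247, cos φ = 0.904135, sin λ = 0.453959, cos λ = -0.891022.
ΔE = −sin λ·ΔX + cos λ·ΔY = −(0.453959)·(123) + (-0.891022)·(-427) = 324.63 m.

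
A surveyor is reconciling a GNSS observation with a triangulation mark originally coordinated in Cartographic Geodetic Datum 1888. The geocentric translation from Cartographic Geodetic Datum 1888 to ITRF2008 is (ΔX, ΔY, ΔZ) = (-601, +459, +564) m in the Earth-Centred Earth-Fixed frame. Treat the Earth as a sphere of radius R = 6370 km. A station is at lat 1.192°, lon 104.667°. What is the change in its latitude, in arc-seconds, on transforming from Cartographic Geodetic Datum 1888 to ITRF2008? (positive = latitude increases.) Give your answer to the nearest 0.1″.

Δφ = 17.9″

sin φ = 0.020803, cos φ = 0.999784, sin λ = 0.967414, cos λ = -0.253201.
North component: ΔN = −sin φ cos λ·ΔX − sin φ sin λ·ΔY + cos φ·ΔZ = −(0.020803)(-0.253201)(-601) − (0.020803)(0.967414)(459) + (0.999784)(564) = 551.47 m.
1° of latitude spans πR/180 = 111177 m, so Δφ = 551.47 / 111177 × 3600 = 17.857″.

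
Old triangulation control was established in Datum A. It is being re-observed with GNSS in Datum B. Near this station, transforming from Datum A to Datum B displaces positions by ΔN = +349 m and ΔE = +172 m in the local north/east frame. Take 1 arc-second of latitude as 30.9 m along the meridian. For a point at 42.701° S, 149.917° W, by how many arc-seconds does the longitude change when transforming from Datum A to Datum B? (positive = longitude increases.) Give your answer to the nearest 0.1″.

At latitude -42.701°, cos φ = 0.734903.
1″ of longitude at this latitude = 30.90 × cos φ = 22.7085 m, so Δλ = 172.0 / 22.7085 = 7.574″.

Δλ = 7.6″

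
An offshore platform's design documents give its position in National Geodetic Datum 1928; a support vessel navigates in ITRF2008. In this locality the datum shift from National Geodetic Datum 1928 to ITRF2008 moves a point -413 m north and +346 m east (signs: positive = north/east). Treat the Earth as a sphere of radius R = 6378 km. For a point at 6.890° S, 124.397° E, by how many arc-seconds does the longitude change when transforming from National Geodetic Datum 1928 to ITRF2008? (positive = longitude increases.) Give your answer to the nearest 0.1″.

At latitude -6.890°, cos φ = 0.992778.
One radian of longitude at latitude φ spans R cos φ, so Δλ = ΔE / (R cos φ) = 346.0 / (6378000 × 0.992778) = 5.4644e-05 rad = 11.271″.

Δλ = 11.3″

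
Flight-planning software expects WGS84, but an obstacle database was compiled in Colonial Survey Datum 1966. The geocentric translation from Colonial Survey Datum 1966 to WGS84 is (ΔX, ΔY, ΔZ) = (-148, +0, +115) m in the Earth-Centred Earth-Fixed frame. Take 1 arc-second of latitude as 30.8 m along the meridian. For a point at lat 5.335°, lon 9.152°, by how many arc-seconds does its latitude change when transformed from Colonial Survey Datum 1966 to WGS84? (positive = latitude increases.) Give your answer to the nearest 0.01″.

Δφ = 4.16″

sin φ = 0.092979, cos φ = 0.995668, sin λ = 0.159054, cos λ = 0.987270.
North component: ΔN = −sin φ cos λ·ΔX − sin φ sin λ·ΔY + cos φ·ΔZ = −(0.092979)(0.987270)(-148) − (0.092979)(0.159054)(0) + (0.995668)(115) = 128.09 m.
1° of latitude spans 3600 × 30.80 = 110880 m, so Δφ = 128.09 / 110880 × 3600 = 4.159″.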